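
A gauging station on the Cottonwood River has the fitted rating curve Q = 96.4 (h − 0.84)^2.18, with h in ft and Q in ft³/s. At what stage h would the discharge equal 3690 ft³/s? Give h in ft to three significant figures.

h − h₀ = (Q/C)^(1/b) = (3690/96.4)^(1/2.18) = 5.323 ft
h = 0.84 + 5.323 = 6.163 ft

6.16 ft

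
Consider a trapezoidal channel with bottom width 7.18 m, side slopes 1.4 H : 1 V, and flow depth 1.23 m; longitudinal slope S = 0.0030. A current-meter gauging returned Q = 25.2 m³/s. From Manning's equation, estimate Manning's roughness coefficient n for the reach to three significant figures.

0.0232

A = (b + z·y)·y = (7.18 + 1.4×1.23)×1.23 = 10.95 m²
P = b + 2y√(1+z²) = 7.18 + 2×1.23×√(1+1.4²) = 11.41 m
R = A/P = 10.95/11.41 = 0.9594 m
n = (1/Q)·A·R^(2/3)·S^(1/2) = (1/25.2) × 10.95 × 0.9728 × 0.05477 = 0.02315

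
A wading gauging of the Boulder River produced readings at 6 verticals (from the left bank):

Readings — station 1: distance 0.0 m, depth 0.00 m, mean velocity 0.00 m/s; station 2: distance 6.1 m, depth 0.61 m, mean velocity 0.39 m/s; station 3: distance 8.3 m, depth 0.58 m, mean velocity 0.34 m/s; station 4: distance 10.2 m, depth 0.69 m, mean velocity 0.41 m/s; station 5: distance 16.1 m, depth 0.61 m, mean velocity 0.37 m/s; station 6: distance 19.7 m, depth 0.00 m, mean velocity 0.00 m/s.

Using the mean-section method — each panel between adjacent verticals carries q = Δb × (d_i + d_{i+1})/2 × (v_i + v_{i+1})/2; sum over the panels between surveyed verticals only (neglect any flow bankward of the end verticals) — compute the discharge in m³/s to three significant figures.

2.99 m³/s

Panel 1-2: Δb = 6.1 m, d̄ = (0.00+0.61)/2 = 0.305, v̄ = (0.00+0.39)/2 = 0.195 → q = 6.1×0.305×0.195 = 0.3628 m³/s
Panel 2-3: Δb = 2.2 m, d̄ = (0.61+0.58)/2 = 0.595, v̄ = (0.39+0.34)/2 = 0.365 → q = 2.2×0.595×0.365 = 0.4778 m³/s
Panel 3-4: Δb = 1.9 m, d̄ = (0.58+0.69)/2 = 0.635, v̄ = (0.34+0.41)/2 = 0.375 → q = 1.9×0.635×0.375 = 0.4524 m³/s
Panel 4-5: Δb = 5.9 m, d̄ = (0.69+0.61)/2 = 0.65, v̄ = (0.41+0.37)/2 = 0.39 → q = 5.9×0.65×0.39 = 1.496 m³/s
Panel 5-6: Δb = 3.6 m, d̄ = (0.61+0.00)/2 = 0.305, v̄ = (0.37+0.00)/2 = 0.185 → q = 3.6×0.305×0.185 = 0.2031 m³/s
Q = Σ q = 2.992 m³/s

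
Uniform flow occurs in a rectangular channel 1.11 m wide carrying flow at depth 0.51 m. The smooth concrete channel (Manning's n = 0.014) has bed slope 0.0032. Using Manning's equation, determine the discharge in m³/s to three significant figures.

A = b·y = 1.11 × 0.51 = 0.5661 m²
P = b + 2y = 1.11 + 2×0.51 = 2.130 m
R = A/P = 0.5661/2.130 = 0.2658 m
Q = (1/n)·A·R^(2/3)·S^(1/2) = (1/0.014) × 0.5661 × 0.2658^(2/3) × 0.0032^(1/2) = 0.9455 m³/s

0.946 m³/s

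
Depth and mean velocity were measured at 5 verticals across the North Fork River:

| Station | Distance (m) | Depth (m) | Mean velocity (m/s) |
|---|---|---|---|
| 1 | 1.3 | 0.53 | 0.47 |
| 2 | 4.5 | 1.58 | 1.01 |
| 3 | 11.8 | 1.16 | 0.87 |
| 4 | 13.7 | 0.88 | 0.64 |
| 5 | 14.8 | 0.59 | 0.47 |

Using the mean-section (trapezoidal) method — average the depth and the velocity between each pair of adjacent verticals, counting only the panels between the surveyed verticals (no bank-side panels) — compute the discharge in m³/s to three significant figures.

Panel 1-2: Δb = 3.2 m, d̄ = (0.53+1.58)/2 = 1.055, v̄ = (0.47+1.01)/2 = 0.74 → q = 3.2×1.055×0.74 = 2.498 m³/s
Panel 2-3: Δb = 7.3 m, d̄ = (1.58+1.16)/2 = 1.37, v̄ = (1.01+0.87)/2 = 0.94 → q = 7.3×1.37×0.94 = 9.401 m³/s
Panel 3-4: Δb = 1.9 m, d̄ = (1.16+0.88)/2 = 1.02, v̄ = (0.87+0.64)/2 = 0.755 → q = 1.9×1.02×0.755 = 1.463 m³/s
Panel 4-5: Δb = 1.1 m, d̄ = (0.88+0.59)/2 = 0.735, v̄ = (0.64+0.47)/2 = 0.555 → q = 1.1×0.735×0.555 = 0.4487 m³/s
Q = Σ q = 13.81 m³/s

13.8 m³/s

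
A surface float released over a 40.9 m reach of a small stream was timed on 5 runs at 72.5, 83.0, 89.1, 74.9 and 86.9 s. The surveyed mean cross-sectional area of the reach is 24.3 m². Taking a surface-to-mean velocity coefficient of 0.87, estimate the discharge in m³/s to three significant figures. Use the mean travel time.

t̄ = (72.5 + 83.0 + 89.1 + 74.9 + 86.9) / 5 = 81.28 s
v_surface = L / t̄ = 40.9 / 81.28 = 0.5032 m/s
v_mean = 0.87 × 0.5032 = 0.4378 m/s
Q = A × v_mean = 24.3 × 0.4378 = 10.64 m³/s

10.6 m³/s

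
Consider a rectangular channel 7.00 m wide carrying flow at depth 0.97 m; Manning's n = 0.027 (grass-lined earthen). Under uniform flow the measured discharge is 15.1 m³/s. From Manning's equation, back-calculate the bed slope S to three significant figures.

A = b·y = 7.00 × 0.97 = 6.790 m²
P = b + 2y = 7.00 + 2×0.97 = 8.940 m
R = A/P = 6.790/8.940 = 0.7595 m
S = (Q·n / (1·A·R^(2/3)))² = (15.1×0.027 / (1×6.790×0.8324))² = 0.005203

0.00520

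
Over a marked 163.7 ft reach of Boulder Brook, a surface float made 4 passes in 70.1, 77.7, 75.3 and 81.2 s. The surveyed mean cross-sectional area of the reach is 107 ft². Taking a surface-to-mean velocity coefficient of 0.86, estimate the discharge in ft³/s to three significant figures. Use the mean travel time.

t̄ = (70.1 + 77.7 + 75.3 + 81.2) / 4 = 76.075 s
v_surface = L / t̄ = 163.7 / 76.075 = 2.152 ft/s
v_mean = 0.86 × 2.152 = 1.851 ft/s
Q = A × v_mean = 107 × 1.851 = 198.0 ft³/s

198 ft³/s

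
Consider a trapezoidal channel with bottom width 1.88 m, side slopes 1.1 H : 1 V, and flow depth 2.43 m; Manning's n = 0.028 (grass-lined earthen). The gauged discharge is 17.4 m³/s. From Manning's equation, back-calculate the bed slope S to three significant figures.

0.00150

A = (b + z·y)·y = (1.88 + 1.1×2.43)×2.43 = 11.06 m²
P = b + 2y√(1+z²) = 1.88 + 2×2.43×√(1+1.1²) = 9.105 m
R = A/P = 11.06/9.105 = 1.215 m
S = (Q·n / (1·A·R^(2/3)))² = (17.4×0.028 / (1×11.06×1.139))² = 0.001495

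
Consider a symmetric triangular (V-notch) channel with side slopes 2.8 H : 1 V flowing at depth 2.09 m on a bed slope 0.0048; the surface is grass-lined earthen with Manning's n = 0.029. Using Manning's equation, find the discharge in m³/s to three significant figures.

A = z·y² = 2.8×2.09² = 12.23 m²
P = 2y√(1+z²) = 2×2.09×√(1+2.8²) = 12.43 m
R = A/P = 12.23/12.43 = 0.9841 m
Q = (1/n)·A·R^(2/3)·S^(1/2) = (1/0.029) × 12.23 × 0.9841^(2/3) × 0.0048^(1/2) = 28.91 m³/s

28.9 m³/s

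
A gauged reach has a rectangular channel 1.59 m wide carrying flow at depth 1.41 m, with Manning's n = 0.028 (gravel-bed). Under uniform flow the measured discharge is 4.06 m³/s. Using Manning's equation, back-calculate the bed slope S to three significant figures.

0.00634

A = b·y = 1.59 × 1.41 = 2.242 m²
P = b + 2y = 1.59 + 2×1.41 = 4.410 m
R = A/P = 2.242/4.410 = 0.5084 m
S = (Q·n / (1·A·R^(2/3)))² = (4.06×0.028 / (1×2.242×0.6370))² = 0.006337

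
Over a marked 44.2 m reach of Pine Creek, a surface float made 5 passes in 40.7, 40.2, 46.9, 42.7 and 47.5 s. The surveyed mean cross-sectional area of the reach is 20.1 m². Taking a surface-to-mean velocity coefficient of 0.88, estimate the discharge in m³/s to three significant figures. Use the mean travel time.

17.9 m³/s

t̄ = (40.7 + 40.2 + 46.9 + 42.7 + 47.5) / 5 = 43.6 s
v_surface = L / t̄ = 44.2 / 43.6 = 1.014 m/s
v_mean = 0.88 × 1.014 = 0.8921 m/s
Q = A × v_mean = 20.1 × 0.8921 = 17.93 m³/s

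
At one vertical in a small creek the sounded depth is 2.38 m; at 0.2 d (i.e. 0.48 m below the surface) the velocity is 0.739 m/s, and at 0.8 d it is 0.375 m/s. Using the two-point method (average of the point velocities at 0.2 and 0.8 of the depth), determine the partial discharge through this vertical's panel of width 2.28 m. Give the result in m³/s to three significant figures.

3.02 m³/s

v̄ = (0.739 + 0.375) / 2 = 0.5570 m/s
q = v̄ × d × w = 0.5570 × 2.38 × 2.28 = 3.023 m³/s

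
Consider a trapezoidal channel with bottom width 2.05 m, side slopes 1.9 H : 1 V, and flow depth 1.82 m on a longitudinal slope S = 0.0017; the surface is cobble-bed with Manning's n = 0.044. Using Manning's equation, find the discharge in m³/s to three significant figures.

9.49 m³/s

A = (b + z·y)·y = (2.05 + 1.9×1.82)×1.82 = 10.02 m²
P = b + 2y√(1+z²) = 2.05 + 2×1.82×√(1+1.9²) = 9.865 m
R = A/P = 10.02/9.865 = 1.016 m
Q = (1/n)·A·R^(2/3)·S^(1/2) = (1/0.044) × 10.02 × 1.016^(2/3) × 0.0017^(1/2) = 9.494 m³/s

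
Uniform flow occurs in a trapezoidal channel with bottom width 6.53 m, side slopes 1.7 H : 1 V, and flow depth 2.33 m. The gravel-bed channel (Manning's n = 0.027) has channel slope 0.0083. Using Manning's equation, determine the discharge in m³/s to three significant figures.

A = (b + z·y)·y = (6.53 + 1.7×2.33)×2.33 = 24.44 m²
P = b + 2y√(1+z²) = 6.53 + 2×2.33×√(1+1.7²) = 15.72 m
R = A/P = 24.44/15.72 = 1.555 m
Q = (1/n)·A·R^(2/3)·S^(1/2) = (1/0.027) × 24.44 × 1.555^(2/3) × 0.0083^(1/2) = 110.7 m³/s

111 m³/s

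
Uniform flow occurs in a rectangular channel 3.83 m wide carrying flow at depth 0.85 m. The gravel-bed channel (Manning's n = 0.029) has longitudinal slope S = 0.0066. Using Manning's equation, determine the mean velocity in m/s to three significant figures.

1.97 m/s

A = b·y = 3.83 × 0.85 = 3.256 m²
P = b + 2y = 3.83 + 2×0.85 = 5.530 m
R = A/P = 3.256/5.530 = 0.5887 m
Q = (1/n)·A·R^(2/3)·S^(1/2) = (1/0.029) × 3.256 × 0.5887^(2/3) × 0.0066^(1/2) = 6.406 m³/s
V = Q/A = 6.406/3.256 = 1.968 m/s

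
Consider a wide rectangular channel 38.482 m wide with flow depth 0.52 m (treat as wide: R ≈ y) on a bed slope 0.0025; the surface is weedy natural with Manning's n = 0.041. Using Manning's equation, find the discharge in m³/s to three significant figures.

A = b·y = 38.482 × 0.52 = 20.01 m²
Wide channel: R ≈ y = 0.52 m
Q = (1/n)·A·R^(2/3)·S^(1/2) = (1/0.041) × 20.01 × 0.5200^(2/3) × 0.0025^(1/2) = 15.78 m³/s

15.8 m³/s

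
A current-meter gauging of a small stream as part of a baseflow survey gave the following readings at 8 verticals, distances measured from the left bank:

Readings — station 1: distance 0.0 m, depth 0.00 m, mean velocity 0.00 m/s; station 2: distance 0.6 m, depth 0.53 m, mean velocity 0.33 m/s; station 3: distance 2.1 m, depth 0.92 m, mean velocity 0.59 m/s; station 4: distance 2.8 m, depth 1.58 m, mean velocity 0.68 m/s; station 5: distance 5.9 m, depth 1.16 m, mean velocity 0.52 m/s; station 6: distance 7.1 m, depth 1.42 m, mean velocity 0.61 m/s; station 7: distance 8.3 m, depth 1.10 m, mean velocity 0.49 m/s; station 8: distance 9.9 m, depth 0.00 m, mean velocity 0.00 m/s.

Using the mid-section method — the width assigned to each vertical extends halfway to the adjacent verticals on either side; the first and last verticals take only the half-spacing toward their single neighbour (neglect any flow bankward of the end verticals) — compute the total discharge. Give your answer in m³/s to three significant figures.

w_2 = (2.1 − 0.0)/2 = 1.05 m; q_2 = 0.33 × 0.53 × 1.05 = 0.1836 m³/s
w_3 = (2.8 − 0.6)/2 = 1.1 m; q_3 = 0.59 × 0.92 × 1.1 = 0.5971 m³/s
w_4 = (5.9 − 2.1)/2 = 1.9 m; q_4 = 0.68 × 1.58 × 1.9 = 2.041 m³/s
w_5 = (7.1 − 2.8)/2 = 2.15 m; q_5 = 0.52 × 1.16 × 2.15 = 1.297 m³/s
w_6 = (8.3 − 5.9)/2 = 1.2 m; q_6 = 0.61 × 1.42 × 1.2 = 1.039 m³/s
w_7 = (9.9 − 7.1)/2 = 1.4 m; q_7 = 0.49 × 1.10 × 1.4 = 0.7546 m³/s
Stations 1, 8 contribute zero (depth or velocity is 0).
Q = Σ qᵢ = 5.913 m³/s

5.91 m³/s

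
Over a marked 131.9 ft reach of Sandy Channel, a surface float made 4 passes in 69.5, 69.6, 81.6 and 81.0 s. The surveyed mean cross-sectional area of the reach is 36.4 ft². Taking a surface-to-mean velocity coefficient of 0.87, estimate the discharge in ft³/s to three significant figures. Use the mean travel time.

55.4 ft³/s

t̄ = (69.5 + 69.6 + 81.6 + 81.0) / 4 = 75.425 s
v_surface = L / t̄ = 131.9 / 75.425 = 1.749 ft/s
v_mean = 0.87 × 1.749 = 1.521 ft/s
Q = A × v_mean = 36.4 × 1.521 = 55.38 ft³/s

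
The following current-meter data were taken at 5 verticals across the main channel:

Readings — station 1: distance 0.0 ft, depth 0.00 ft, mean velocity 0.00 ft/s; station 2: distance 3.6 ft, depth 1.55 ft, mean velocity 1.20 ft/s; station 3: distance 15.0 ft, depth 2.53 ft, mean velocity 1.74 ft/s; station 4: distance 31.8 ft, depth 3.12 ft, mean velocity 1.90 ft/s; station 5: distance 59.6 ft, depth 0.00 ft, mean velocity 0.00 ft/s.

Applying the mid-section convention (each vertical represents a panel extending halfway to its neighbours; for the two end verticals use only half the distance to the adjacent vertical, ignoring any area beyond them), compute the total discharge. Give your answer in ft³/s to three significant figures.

w_2 = (15.0 − 0.0)/2 = 7.5 ft; q_2 = 1.20 × 1.55 × 7.5 = 13.95 ft³/s
w_3 = (31.8 − 3.6)/2 = 14.1 ft; q_3 = 1.74 × 2.53 × 14.1 = 62.07 ft³/s
w_4 = (59.6 − 15.0)/2 = 22.3 ft; q_4 = 1.90 × 3.12 × 22.3 = 132.2 ft³/s
Stations 1, 5 contribute zero (depth or velocity is 0).
Q = Σ qᵢ = 208.2 ft³/s

208 ft³/s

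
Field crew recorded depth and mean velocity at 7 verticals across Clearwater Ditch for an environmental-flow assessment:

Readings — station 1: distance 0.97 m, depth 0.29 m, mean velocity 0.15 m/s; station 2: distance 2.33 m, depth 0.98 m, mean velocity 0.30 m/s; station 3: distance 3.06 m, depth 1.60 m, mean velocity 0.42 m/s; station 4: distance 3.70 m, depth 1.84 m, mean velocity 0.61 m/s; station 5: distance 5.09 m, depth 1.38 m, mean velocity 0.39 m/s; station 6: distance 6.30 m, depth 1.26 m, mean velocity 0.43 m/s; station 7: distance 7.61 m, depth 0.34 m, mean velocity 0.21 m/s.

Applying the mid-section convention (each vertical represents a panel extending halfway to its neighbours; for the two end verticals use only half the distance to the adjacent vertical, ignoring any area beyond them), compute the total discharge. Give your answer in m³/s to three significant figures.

w_1 = (2.33 − 0.97)/2 = 0.68 m; q_1 = 0.15 × 0.29 × 0.68 = 0.02958 m³/s
w_2 = (3.06 − 0.97)/2 = 1.045 m; q_2 = 0.30 × 0.98 × 1.045 = 0.3072 m³/s
w_3 = (3.70 − 2.33)/2 = 0.685 m; q_3 = 0.42 × 1.60 × 0.685 = 0.4603 m³/s
w_4 = (5.09 − 3.06)/2 = 1.015 m; q_4 = 0.61 × 1.84 × 1.015 = 1.139 m³/s
w_5 = (6.30 − 3.70)/2 = 1.3 m; q_5 = 0.39 × 1.38 × 1.3 = 0.6997 m³/s
w_6 = (7.61 − 5.09)/2 = 1.26 m; q_6 = 0.43 × 1.26 × 1.26 = 0.6827 m³/s
w_7 = (7.61 − 6.30)/2 = 0.655 m; q_7 = 0.21 × 0.34 × 0.655 = 0.04677 m³/s
Q = Σ qᵢ = 3.365 m³/s

3.37 m³/s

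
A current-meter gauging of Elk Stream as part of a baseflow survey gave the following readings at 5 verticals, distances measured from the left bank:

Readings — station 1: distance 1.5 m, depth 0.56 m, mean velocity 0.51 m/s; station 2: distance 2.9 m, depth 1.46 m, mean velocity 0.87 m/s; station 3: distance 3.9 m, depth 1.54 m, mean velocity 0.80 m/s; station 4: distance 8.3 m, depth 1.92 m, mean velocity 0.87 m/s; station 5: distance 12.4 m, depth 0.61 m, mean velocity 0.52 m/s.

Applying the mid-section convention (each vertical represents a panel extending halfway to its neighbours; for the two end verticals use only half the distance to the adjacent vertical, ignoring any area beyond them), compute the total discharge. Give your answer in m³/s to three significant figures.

w_1 = (2.9 − 1.5)/2 = 0.7 m; q_1 = 0.51 × 0.56 × 0.7 = 0.1999 m³/s
w_2 = (3.9 − 1.5)/2 = 1.2 m; q_2 = 0.87 × 1.46 × 1.2 = 1.524 m³/s
w_3 = (8.3 − 2.9)/2 = 2.7 m; q_3 = 0.80 × 1.54 × 2.7 = 3.326 m³/s
w_4 = (12.4 − 3.9)/2 = 4.25 m; q_4 = 0.87 × 1.92 × 4.25 = 7.099 m³/s
w_5 = (12.4 − 8.3)/2 = 2.05 m; q_5 = 0.52 × 0.61 × 2.05 = 0.6503 m³/s
Q = Σ qᵢ = 12.80 m³/s

12.8 m³/s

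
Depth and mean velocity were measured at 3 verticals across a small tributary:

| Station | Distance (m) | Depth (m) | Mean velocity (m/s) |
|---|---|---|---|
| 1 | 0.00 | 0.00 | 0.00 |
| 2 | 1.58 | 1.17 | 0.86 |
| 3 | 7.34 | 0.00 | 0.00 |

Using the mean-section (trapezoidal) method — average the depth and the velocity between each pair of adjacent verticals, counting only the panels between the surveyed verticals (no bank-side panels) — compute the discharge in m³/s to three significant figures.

Panel 1-2: Δb = 1.58 m, d̄ = (0.00+1.17)/2 = 0.585, v̄ = (0.00+0.86)/2 = 0.43 → q = 1.58×0.585×0.43 = 0.3974 m³/s
Panel 2-3: Δb = 5.76 m, d̄ = (1.17+0.00)/2 = 0.585, v̄ = (0.86+0.00)/2 = 0.43 → q = 5.76×0.585×0.43 = 1.449 m³/s
Q = Σ q = 1.846 m³/s

1.85 m³/s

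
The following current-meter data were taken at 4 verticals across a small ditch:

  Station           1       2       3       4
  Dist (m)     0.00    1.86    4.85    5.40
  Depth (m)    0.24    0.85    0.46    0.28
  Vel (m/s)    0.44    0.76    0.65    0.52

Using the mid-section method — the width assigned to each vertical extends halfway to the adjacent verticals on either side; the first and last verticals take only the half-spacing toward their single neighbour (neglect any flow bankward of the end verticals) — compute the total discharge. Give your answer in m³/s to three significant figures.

w_1 = (1.86 − 0.00)/2 = 0.93 m; q_1 = 0.44 × 0.24 × 0.93 = 0.09821 m³/s
w_2 = (4.85 − 0.00)/2 = 2.425 m; q_2 = 0.76 × 0.85 × 2.425 = 1.567 m³/s
w_3 = (5.40 − 1.86)/2 = 1.77 m; q_3 = 0.65 × 0.46 × 1.77 = 0.5292 m³/s
w_4 = (5.40 − 4.85)/2 = 0.275 m; q_4 = 0.52 × 0.28 × 0.275 = 0.04004 m³/s
Q = Σ qᵢ = 2.234 m³/s

2.23 m³/s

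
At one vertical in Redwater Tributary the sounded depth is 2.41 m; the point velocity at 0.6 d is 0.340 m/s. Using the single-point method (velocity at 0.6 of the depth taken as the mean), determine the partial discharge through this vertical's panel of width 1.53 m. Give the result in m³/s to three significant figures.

1.25 m³/s

v̄ = v₀.₆ = 0.340 m/s
q = v̄ × d × w = 0.3400 × 2.41 × 1.53 = 1.254 m³/s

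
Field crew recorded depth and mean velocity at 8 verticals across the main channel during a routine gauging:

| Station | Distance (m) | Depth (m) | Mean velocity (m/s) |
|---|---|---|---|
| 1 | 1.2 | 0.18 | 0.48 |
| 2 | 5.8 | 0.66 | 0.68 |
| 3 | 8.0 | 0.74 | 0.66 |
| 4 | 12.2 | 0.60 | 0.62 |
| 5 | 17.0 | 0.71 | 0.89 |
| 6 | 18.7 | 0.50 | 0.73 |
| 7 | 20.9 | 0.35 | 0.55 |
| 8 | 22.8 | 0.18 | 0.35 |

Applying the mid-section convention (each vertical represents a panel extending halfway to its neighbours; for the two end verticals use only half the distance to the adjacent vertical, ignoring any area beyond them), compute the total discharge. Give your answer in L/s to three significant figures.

w_1 = (5.8 − 1.2)/2 = 2.3 m; q_1 = 0.48 × 0.18 × 2.3 = 0.1987 m³/s
w_2 = (8.0 − 1.2)/2 = 3.4 m; q_2 = 0.68 × 0.66 × 3.4 = 1.526 m³/s
w_3 = (12.2 − 5.8)/2 = 3.2 m; q_3 = 0.66 × 0.74 × 3.2 = 1.563 m³/s
w_4 = (17.0 − 8.0)/2 = 4.5 m; q_4 = 0.62 × 0.60 × 4.5 = 1.674 m³/s
w_5 = (18.7 − 12.2)/2 = 3.25 m; q_5 = 0.89 × 0.71 × 3.25 = 2.054 m³/s
w_6 = (20.9 − 17.0)/2 = 1.95 m; q_6 = 0.73 × 0.50 × 1.95 = 0.7118 m³/s
w_7 = (22.8 − 18.7)/2 = 2.05 m; q_7 = 0.55 × 0.35 × 2.05 = 0.3946 m³/s
w_8 = (22.8 − 20.9)/2 = 0.95 m; q_8 = 0.35 × 0.18 × 0.95 = 0.05985 m³/s
Q = Σ qᵢ = 8.181 m³/s
= 8.181 × 1000 = 8181 L/s

8180 L/s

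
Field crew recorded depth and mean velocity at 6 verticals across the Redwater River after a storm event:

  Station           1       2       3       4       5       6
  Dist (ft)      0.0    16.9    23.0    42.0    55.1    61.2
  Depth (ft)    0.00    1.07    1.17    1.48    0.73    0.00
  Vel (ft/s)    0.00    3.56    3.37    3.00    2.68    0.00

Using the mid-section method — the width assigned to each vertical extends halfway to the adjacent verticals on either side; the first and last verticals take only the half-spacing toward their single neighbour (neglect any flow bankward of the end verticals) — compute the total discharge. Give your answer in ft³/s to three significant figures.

183 ft³/s

w_2 = (23.0 − 0.0)/2 = 11.5 ft; q_2 = 3.56 × 1.07 × 11.5 = 43.81 ft³/s
w_3 = (42.0 − 16.9)/2 = 12.55 ft; q_3 = 3.37 × 1.17 × 12.55 = 49.48 ft³/s
w_4 = (55.1 − 23.0)/2 = 16.05 ft; q_4 = 3.00 × 1.48 × 16.05 = 71.26 ft³/s
w_5 = (61.2 − 42.0)/2 = 9.6 ft; q_5 = 2.68 × 0.73 × 9.6 = 18.78 ft³/s
Stations 1, 6 contribute zero (depth or velocity is 0).
Q = Σ qᵢ = 183.3 ft³/s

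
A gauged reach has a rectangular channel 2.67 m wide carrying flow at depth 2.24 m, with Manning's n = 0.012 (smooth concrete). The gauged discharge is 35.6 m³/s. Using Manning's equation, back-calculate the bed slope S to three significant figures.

0.00647

A = b·y = 2.67 × 2.24 = 5.981 m²
P = b + 2y = 2.67 + 2×2.24 = 7.150 m
R = A/P = 5.981/7.150 = 0.8365 m
S = (Q·n / (1·A·R^(2/3)))² = (35.6×0.012 / (1×5.981×0.8878))² = 0.006474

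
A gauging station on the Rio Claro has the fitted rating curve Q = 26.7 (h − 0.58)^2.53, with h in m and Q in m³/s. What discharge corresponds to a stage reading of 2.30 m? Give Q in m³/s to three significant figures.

Q = 26.7 × (2.30 − 0.58)^2.53 = 26.7 × 1.72^2.53 = 105.3 m³/s

105 m³/s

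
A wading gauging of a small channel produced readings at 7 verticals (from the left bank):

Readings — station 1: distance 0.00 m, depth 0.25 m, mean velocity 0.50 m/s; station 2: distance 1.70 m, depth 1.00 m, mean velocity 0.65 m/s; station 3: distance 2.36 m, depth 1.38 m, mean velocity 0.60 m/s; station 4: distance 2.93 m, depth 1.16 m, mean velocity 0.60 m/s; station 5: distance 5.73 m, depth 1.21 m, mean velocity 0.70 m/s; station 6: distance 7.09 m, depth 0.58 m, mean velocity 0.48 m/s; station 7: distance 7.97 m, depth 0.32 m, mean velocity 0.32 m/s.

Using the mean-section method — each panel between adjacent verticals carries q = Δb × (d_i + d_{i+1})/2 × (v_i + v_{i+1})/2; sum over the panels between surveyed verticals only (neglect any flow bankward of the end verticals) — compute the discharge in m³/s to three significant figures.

Panel 1-2: Δb = 1.7 m, d̄ = (0.25+1.00)/2 = 0.625, v̄ = (0.50+0.65)/2 = 0.575 → q = 1.7×0.625×0.575 = 0.6109 m³/s
Panel 2-3: Δb = 0.66 m, d̄ = (1.00+1.38)/2 = 1.19, v̄ = (0.65+0.60)/2 = 0.625 → q = 0.66×1.19×0.625 = 0.4909 m³/s
Panel 3-4: Δb = 0.57 m, d̄ = (1.38+1.16)/2 = 1.27, v̄ = (0.60+0.60)/2 = 0.6 → q = 0.57×1.27×0.6 = 0.4343 m³/s
Panel 4-5: Δb = 2.8 m, d̄ = (1.16+1.21)/2 = 1.185, v̄ = (0.60+0.70)/2 = 0.65 → q = 2.8×1.185×0.65 = 2.157 m³/s
Panel 5-6: Δb = 1.36 m, d̄ = (1.21+0.58)/2 = 0.895, v̄ = (0.70+0.48)/2 = 0.59 → q = 1.36×0.895×0.59 = 0.7181 m³/s
Panel 6-7: Δb = 0.88 m, d̄ = (0.58+0.32)/2 = 0.45, v̄ = (0.48+0.32)/2 = 0.4 → q = 0.88×0.45×0.4 = 0.1584 m³/s
Q = Σ q = 4.569 m³/s

4.57 m³/s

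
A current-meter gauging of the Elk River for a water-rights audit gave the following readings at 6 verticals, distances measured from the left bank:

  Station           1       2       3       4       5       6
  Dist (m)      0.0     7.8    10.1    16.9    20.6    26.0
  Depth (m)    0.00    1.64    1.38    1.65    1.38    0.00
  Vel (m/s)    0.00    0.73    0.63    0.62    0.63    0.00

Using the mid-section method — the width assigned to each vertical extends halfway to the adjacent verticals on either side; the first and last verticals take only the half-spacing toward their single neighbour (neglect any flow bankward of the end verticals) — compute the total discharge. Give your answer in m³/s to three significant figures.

19.3 m³/s

w_2 = (10.1 − 0.0)/2 = 5.05 m; q_2 = 0.73 × 1.64 × 5.05 = 6.046 m³/s
w_3 = (16.9 − 7.8)/2 = 4.55 m; q_3 = 0.63 × 1.38 × 4.55 = 3.956 m³/s
w_4 = (20.6 − 10.1)/2 = 5.25 m; q_4 = 0.62 × 1.65 × 5.25 = 5.371 m³/s
w_5 = (26.0 − 16.9)/2 = 4.55 m; q_5 = 0.63 × 1.38 × 4.55 = 3.956 m³/s
Stations 1, 6 contribute zero (depth or velocity is 0).
Q = Σ qᵢ = 19.33 m³/s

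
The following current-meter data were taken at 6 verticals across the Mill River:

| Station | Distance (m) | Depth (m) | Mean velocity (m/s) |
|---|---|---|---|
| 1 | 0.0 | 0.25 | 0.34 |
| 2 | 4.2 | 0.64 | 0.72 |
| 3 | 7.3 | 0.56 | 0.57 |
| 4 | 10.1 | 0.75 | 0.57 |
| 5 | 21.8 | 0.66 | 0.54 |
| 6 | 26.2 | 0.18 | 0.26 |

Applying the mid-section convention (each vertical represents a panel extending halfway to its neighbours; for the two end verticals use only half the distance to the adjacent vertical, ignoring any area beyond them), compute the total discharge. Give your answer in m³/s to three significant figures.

8.87 m³/s

w_1 = (4.2 − 0.0)/2 = 2.1 m; q_1 = 0.34 × 0.25 × 2.1 = 0.1785 m³/s
w_2 = (7.3 − 0.0)/2 = 3.65 m; q_2 = 0.72 × 0.64 × 3.65 = 1.682 m³/s
w_3 = (10.1 − 4.2)/2 = 2.95 m; q_3 = 0.57 × 0.56 × 2.95 = 0.9416 m³/s
w_4 = (21.8 − 7.3)/2 = 7.25 m; q_4 = 0.57 × 0.75 × 7.25 = 3.099 m³/s
w_5 = (26.2 − 10.1)/2 = 8.05 m; q_5 = 0.54 × 0.66 × 8.05 = 2.869 m³/s
w_6 = (26.2 − 21.8)/2 = 2.2 m; q_6 = 0.26 × 0.18 × 2.2 = 0.1030 m³/s
Q = Σ qᵢ = 8.873 m³/s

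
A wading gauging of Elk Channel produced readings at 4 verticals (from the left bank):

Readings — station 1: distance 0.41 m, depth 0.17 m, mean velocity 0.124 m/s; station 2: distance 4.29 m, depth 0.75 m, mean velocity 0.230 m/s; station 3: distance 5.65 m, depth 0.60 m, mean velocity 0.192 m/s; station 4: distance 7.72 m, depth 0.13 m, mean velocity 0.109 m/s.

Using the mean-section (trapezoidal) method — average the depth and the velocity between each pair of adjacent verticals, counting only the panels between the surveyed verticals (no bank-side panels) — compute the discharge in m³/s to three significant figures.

0.623 m³/s

Panel 1-2: Δb = 3.88 m, d̄ = (0.17+0.75)/2 = 0.46, v̄ = (0.124+0.230)/2 = 0.177 → q = 3.88×0.46×0.177 = 0.3159 m³/s
Panel 2-3: Δb = 1.36 m, d̄ = (0.75+0.60)/2 = 0.675, v̄ = (0.230+0.192)/2 = 0.211 → q = 1.36×0.675×0.211 = 0.1937 m³/s
Panel 3-4: Δb = 2.07 m, d̄ = (0.60+0.13)/2 = 0.365, v̄ = (0.192+0.109)/2 = 0.1505 → q = 2.07×0.365×0.1505 = 0.1137 m³/s
Q = Σ q = 0.6233 m³/s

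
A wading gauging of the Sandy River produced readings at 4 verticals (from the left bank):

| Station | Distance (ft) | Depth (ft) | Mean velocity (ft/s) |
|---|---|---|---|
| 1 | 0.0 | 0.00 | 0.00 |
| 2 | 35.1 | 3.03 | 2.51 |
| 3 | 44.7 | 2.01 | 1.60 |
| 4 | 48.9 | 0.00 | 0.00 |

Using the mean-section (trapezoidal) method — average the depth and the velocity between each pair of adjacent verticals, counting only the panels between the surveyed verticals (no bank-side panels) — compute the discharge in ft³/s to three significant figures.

Panel 1-2: Δb = 35.1 ft, d̄ = (0.00+3.03)/2 = 1.515, v̄ = (0.00+2.51)/2 = 1.255 → q = 35.1×1.515×1.255 = 66.74 ft³/s
Panel 2-3: Δb = 9.6 ft, d̄ = (3.03+2.01)/2 = 2.52, v̄ = (2.51+1.60)/2 = 2.055 → q = 9.6×2.52×2.055 = 49.71 ft³/s
Panel 3-4: Δb = 4.2 ft, d̄ = (2.01+0.00)/2 = 1.005, v̄ = (1.60+0.00)/2 = 0.8 → q = 4.2×1.005×0.8 = 3.377 ft³/s
Q = Σ q = 119.8 ft³/s

120 ft³/s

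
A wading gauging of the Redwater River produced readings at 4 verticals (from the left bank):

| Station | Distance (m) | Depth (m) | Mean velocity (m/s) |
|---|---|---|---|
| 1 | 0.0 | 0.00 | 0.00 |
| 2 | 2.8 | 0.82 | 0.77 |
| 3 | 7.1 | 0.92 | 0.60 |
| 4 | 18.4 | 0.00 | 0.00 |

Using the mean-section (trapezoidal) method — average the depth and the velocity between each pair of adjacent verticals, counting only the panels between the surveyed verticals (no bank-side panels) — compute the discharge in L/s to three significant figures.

4560 L/s

Panel 1-2: Δb = 2.8 m, d̄ = (0.00+0.82)/2 = 0.41, v̄ = (0.00+0.77)/2 = 0.385 → q = 2.8×0.41×0.385 = 0.4420 m³/s
Panel 2-3: Δb = 4.3 m, d̄ = (0.82+0.92)/2 = 0.87, v̄ = (0.77+0.60)/2 = 0.685 → q = 4.3×0.87×0.685 = 2.563 m³/s
Panel 3-4: Δb = 11.3 m, d̄ = (0.92+0.00)/2 = 0.46, v̄ = (0.60+0.00)/2 = 0.3 → q = 11.3×0.46×0.3 = 1.559 m³/s
Q = Σ q = 4.564 m³/s
= 4.564 × 1000 = 4564 L/s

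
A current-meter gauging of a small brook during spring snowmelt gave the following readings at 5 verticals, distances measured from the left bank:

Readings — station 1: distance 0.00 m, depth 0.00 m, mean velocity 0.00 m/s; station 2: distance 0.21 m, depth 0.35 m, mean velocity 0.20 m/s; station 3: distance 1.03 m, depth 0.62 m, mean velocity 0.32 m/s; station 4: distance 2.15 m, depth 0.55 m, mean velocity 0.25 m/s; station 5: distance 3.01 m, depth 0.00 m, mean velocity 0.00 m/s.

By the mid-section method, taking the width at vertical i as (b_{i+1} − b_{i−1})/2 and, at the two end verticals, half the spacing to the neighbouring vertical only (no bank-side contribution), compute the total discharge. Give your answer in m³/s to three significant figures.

0.365 m³/s

w_2 = (1.03 − 0.00)/2 = 0.515 m; q_2 = 0.20 × 0.35 × 0.515 = 0.03605 m³/s
w_3 = (2.15 − 0.21)/2 = 0.97 m; q_3 = 0.32 × 0.62 × 0.97 = 0.1924 m³/s
w_4 = (3.01 − 1.03)/2 = 0.99 m; q_4 = 0.25 × 0.55 × 0.99 = 0.1361 m³/s
Stations 1, 5 contribute zero (depth or velocity is 0).
Q = Σ qᵢ = 0.3646 m³/s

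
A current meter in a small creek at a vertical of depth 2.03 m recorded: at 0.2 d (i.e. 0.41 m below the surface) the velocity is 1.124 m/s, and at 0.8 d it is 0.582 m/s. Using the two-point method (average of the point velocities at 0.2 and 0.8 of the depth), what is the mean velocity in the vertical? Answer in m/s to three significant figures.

0.853 m/s

v̄ = (1.124 + 0.582) / 2 = 0.8530 m/s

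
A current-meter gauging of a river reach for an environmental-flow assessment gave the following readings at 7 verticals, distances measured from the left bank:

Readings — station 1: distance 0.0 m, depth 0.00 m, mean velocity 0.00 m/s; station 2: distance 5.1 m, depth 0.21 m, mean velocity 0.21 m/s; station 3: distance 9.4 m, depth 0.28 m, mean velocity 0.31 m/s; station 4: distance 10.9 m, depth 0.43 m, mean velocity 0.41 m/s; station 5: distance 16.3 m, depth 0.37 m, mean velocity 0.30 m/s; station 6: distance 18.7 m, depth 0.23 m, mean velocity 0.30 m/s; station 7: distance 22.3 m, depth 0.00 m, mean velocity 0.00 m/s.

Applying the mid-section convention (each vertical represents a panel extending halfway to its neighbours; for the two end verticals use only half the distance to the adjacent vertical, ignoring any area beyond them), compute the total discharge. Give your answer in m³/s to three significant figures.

1.71 m³/s

w_2 = (9.4 − 0.0)/2 = 4.7 m; q_2 = 0.21 × 0.21 × 4.7 = 0.2073 m³/s
w_3 = (10.9 − 5.1)/2 = 2.9 m; q_3 = 0.31 × 0.28 × 2.9 = 0.2517 m³/s
w_4 = (16.3 − 9.4)/2 = 3.45 m; q_4 = 0.41 × 0.43 × 3.45 = 0.6082 m³/s
w_5 = (18.7 − 10.9)/2 = 3.9 m; q_5 = 0.30 × 0.37 × 3.9 = 0.4329 m³/s
w_6 = (22.3 − 16.3)/2 = 3 m; q_6 = 0.30 × 0.23 × 3 = 0.2070 m³/s
Stations 1, 7 contribute zero (depth or velocity is 0).
Q = Σ qᵢ = 1.707 m³/s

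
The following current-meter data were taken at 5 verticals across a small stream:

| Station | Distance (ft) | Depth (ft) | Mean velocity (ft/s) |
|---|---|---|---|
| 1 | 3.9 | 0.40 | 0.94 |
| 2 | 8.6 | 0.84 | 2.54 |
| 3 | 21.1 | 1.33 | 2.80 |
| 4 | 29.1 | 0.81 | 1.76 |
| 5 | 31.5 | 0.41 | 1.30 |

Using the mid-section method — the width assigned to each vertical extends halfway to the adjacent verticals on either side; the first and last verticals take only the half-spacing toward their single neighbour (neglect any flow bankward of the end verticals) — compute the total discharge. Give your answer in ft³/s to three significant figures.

65.5 ft³/s

w_1 = (8.6 − 3.9)/2 = 2.35 ft; q_1 = 0.94 × 0.40 × 2.35 = 0.8836 ft³/s
w_2 = (21.1 − 3.9)/2 = 8.6 ft; q_2 = 2.54 × 0.84 × 8.6 = 18.35 ft³/s
w_3 = (29.1 − 8.6)/2 = 10.25 ft; q_3 = 2.80 × 1.33 × 10.25 = 38.17 ft³/s
w_4 = (31.5 − 21.1)/2 = 5.2 ft; q_4 = 1.76 × 0.81 × 5.2 = 7.413 ft³/s
w_5 = (31.5 − 29.1)/2 = 1.2 ft; q_5 = 1.30 × 0.41 × 1.2 = 0.6396 ft³/s
Q = Σ qᵢ = 65.46 ft³/s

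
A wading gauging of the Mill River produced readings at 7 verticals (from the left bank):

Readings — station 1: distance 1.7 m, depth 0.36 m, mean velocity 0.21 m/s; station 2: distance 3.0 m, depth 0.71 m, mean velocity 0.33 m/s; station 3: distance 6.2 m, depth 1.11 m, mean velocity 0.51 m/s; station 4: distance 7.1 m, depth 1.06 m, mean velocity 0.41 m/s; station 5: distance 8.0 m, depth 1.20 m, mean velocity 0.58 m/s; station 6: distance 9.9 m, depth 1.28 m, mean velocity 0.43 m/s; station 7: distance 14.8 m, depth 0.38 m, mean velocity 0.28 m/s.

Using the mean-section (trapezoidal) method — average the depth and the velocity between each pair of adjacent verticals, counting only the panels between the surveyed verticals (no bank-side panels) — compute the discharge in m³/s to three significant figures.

Panel 1-2: Δb = 1.3 m, d̄ = (0.36+0.71)/2 = 0.535, v̄ = (0.21+0.33)/2 = 0.27 → q = 1.3×0.535×0.27 = 0.1878 m³/s
Panel 2-3: Δb = 3.2 m, d̄ = (0.71+1.11)/2 = 0.91, v̄ = (0.33+0.51)/2 = 0.42 → q = 3.2×0.91×0.42 = 1.223 m³/s
Panel 3-4: Δb = 0.9 m, d̄ = (1.11+1.06)/2 = 1.085, v̄ = (0.51+0.41)/2 = 0.46 → q = 0.9×1.085×0.46 = 0.4492 m³/s
Panel 4-5: Δb = 0.9 m, d̄ = (1.06+1.20)/2 = 1.13, v̄ = (0.41+0.58)/2 = 0.495 → q = 0.9×1.13×0.495 = 0.5034 m³/s
Panel 5-6: Δb = 1.9 m, d̄ = (1.20+1.28)/2 = 1.24, v̄ = (0.58+0.43)/2 = 0.505 → q = 1.9×1.24×0.505 = 1.190 m³/s
Panel 6-7: Δb = 4.9 m, d̄ = (1.28+0.38)/2 = 0.83, v̄ = (0.43+0.28)/2 = 0.355 → q = 4.9×0.83×0.355 = 1.444 m³/s
Q = Σ q = 4.997 m³/s

5.00 m³/s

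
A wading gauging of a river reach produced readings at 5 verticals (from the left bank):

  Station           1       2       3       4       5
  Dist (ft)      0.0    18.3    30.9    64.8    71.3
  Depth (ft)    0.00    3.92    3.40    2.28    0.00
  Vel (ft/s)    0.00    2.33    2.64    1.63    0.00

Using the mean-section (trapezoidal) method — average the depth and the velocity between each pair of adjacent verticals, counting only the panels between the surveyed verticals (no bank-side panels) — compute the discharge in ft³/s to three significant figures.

368 ft³/s

Panel 1-2: Δb = 18.3 ft, d̄ = (0.00+3.92)/2 = 1.96, v̄ = (0.00+2.33)/2 = 1.165 → q = 18.3×1.96×1.165 = 41.79 ft³/s
Panel 2-3: Δb = 12.6 ft, d̄ = (3.92+3.40)/2 = 3.66, v̄ = (2.33+2.64)/2 = 2.485 → q = 12.6×3.66×2.485 = 114.6 ft³/s
Panel 3-4: Δb = 33.9 ft, d̄ = (3.40+2.28)/2 = 2.84, v̄ = (2.64+1.63)/2 = 2.135 → q = 33.9×2.84×2.135 = 205.5 ft³/s
Panel 4-5: Δb = 6.5 ft, d̄ = (2.28+0.00)/2 = 1.14, v̄ = (1.63+0.00)/2 = 0.815 → q = 6.5×1.14×0.815 = 6.039 ft³/s
Q = Σ q = 368.0 ft³/s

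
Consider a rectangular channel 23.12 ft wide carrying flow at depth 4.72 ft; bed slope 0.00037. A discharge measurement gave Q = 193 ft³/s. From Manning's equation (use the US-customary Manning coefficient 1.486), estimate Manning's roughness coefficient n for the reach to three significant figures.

0.0362

A = b·y = 23.12 × 4.72 = 109.1 ft²
P = b + 2y = 23.12 + 2×4.72 = 32.56 ft
R = A/P = 109.1/32.56 = 3.352 ft
n = (1.486/Q)·A·R^(2/3)·S^(1/2) = (1.486/193) × 109.1 × 2.240 × 0.01924 = 0.03620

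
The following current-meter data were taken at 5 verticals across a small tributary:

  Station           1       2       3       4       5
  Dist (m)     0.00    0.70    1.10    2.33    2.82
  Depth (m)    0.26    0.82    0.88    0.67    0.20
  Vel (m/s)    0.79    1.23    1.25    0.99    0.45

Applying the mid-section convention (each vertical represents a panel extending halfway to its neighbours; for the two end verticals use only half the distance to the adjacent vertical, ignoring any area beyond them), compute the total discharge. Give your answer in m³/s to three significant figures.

2.12 m³/s

w_1 = (0.70 − 0.00)/2 = 0.35 m; q_1 = 0.79 × 0.26 × 0.35 = 0.07189 m³/s
w_2 = (1.10 − 0.00)/2 = 0.55 m; q_2 = 1.23 × 0.82 × 0.55 = 0.5547 m³/s
w_3 = (2.33 − 0.70)/2 = 0.815 m; q_3 = 1.25 × 0.88 × 0.815 = 0.8965 m³/s
w_4 = (2.82 − 1.10)/2 = 0.86 m; q_4 = 0.99 × 0.67 × 0.86 = 0.5704 m³/s
w_5 = (2.82 − 2.33)/2 = 0.245 m; q_5 = 0.45 × 0.20 × 0.245 = 0.02205 m³/s
Q = Σ qᵢ = 2.116 m³/s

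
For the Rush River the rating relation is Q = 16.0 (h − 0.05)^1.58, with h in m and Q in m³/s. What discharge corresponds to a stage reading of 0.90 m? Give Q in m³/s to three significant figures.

12.4 m³/s

Q = 16.0 × (0.90 − 0.05)^1.58 = 16.0 × 0.85^1.58 = 12.38 m³/s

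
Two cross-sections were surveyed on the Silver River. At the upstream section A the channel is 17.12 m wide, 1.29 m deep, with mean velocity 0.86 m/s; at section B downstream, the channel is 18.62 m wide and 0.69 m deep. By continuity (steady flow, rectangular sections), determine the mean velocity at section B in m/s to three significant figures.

Q = A₁V₁ = (17.12×1.29) × 0.86 = 18.99 m³/s
A₂ = 18.62 × 0.69 = 12.85 m²
V₂ = Q/A₂ = 18.99/12.85 = 1.478 m/s

1.48 m/s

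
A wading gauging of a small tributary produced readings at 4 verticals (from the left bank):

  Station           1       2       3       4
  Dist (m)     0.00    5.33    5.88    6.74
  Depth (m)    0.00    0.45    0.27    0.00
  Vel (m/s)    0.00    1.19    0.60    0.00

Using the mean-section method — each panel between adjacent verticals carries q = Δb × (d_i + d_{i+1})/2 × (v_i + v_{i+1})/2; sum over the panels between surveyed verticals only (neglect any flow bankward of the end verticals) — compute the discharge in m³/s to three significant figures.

0.926 m³/s

Panel 1-2: Δb = 5.33 m, d̄ = (0.00+0.45)/2 = 0.225, v̄ = (0.00+1.19)/2 = 0.595 → q = 5.33×0.225×0.595 = 0.7136 m³/s
Panel 2-3: Δb = 0.55 m, d̄ = (0.45+0.27)/2 = 0.36, v̄ = (1.19+0.60)/2 = 0.895 → q = 0.55×0.36×0.895 = 0.1772 m³/s
Panel 3-4: Δb = 0.86 m, d̄ = (0.27+0.00)/2 = 0.135, v̄ = (0.60+0.00)/2 = 0.3 → q = 0.86×0.135×0.3 = 0.03483 m³/s
Q = Σ q = 0.9256 m³/s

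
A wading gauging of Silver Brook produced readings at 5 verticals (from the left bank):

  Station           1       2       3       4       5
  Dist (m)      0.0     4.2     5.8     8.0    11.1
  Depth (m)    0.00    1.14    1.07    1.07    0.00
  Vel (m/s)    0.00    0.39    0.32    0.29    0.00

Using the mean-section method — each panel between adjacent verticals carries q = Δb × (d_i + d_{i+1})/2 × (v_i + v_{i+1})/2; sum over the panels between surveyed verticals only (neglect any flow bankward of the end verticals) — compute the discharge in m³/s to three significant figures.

Panel 1-2: Δb = 4.2 m, d̄ = (0.00+1.14)/2 = 0.57, v̄ = (0.00+0.39)/2 = 0.195 → q = 4.2×0.57×0.195 = 0.4668 m³/s
Panel 2-3: Δb = 1.6 m, d̄ = (1.14+1.07)/2 = 1.105, v̄ = (0.39+0.32)/2 = 0.355 → q = 1.6×1.105×0.355 = 0.6276 m³/s
Panel 3-4: Δb = 2.2 m, d̄ = (1.07+1.07)/2 = 1.07, v̄ = (0.32+0.29)/2 = 0.305 → q = 2.2×1.07×0.305 = 0.7180 m³/s
Panel 4-5: Δb = 3.1 m, d̄ = (1.07+0.00)/2 = 0.535, v̄ = (0.29+0.00)/2 = 0.145 → q = 3.1×0.535×0.145 = 0.2405 m³/s
Q = Σ q = 2.053 m³/s

2.05 m³/s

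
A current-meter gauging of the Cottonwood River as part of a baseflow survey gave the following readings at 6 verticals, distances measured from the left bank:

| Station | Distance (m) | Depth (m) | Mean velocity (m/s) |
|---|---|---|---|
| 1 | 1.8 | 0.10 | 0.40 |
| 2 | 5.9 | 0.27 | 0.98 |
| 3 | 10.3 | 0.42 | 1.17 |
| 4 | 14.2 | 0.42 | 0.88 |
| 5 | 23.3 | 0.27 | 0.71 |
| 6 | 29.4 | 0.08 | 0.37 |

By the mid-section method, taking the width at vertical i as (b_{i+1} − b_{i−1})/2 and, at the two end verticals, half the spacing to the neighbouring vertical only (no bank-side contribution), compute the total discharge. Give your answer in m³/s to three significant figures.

7.20 m³/s

w_1 = (5.9 − 1.8)/2 = 2.05 m; q_1 = 0.40 × 0.10 × 2.05 = 0.08200 m³/s
w_2 = (10.3 − 1.8)/2 = 4.25 m; q_2 = 0.98 × 0.27 × 4.25 = 1.125 m³/s
w_3 = (14.2 − 5.9)/2 = 4.15 m; q_3 = 1.17 × 0.42 × 4.15 = 2.039 m³/s
w_4 = (23.3 − 10.3)/2 = 6.5 m; q_4 = 0.88 × 0.42 × 6.5 = 2.402 m³/s
w_5 = (29.4 − 14.2)/2 = 7.6 m; q_5 = 0.71 × 0.27 × 7.6 = 1.457 m³/s
w_6 = (29.4 − 23.3)/2 = 3.05 m; q_6 = 0.37 × 0.08 × 3.05 = 0.09028 m³/s
Q = Σ qᵢ = 7.195 m³/s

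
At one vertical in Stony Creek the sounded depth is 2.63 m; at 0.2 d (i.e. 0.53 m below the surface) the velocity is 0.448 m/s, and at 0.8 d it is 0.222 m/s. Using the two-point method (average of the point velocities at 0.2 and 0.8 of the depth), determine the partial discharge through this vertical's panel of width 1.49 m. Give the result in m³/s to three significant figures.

v̄ = (0.448 + 0.222) / 2 = 0.3350 m/s
q = v̄ × d × w = 0.3350 × 2.63 × 1.49 = 1.313 m³/s

1.31 m³/s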